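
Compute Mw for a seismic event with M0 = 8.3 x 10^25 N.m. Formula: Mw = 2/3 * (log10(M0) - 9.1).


log10(M0) = log10(8.3 x 10^25) = 25.9191
Mw = 2/3 * (25.9191 - 9.1)
= 2/3 * 16.8191
= 11.21

11.21


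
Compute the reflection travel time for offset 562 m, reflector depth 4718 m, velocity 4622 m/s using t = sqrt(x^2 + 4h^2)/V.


x^2 + 4h^2 = 562^2 + 4*4718^2 = 315844 + 89038096 = 89353940
sqrt(89353940) = 9452.7213
t = 9452.7213 / 4622 = 2.0452 s

2.0452


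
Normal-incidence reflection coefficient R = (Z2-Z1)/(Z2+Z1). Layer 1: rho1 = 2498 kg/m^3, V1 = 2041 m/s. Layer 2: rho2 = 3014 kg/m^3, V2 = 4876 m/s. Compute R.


Z1 = 2498 * 2041 = 5098418
Z2 = 3014 * 4876 = 14696264
R = (14696264 - 5098418) / (14696264 + 5098418) = 9597846 / 19794682 = 0.4849

0.4849


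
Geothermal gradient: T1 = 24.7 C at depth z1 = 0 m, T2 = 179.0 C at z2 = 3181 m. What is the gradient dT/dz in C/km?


dT = 179.0 - 24.7 = 154.3 C
dz = 3181 - 0 = 3181 m
gradient = dT/dz * 1000 = 154.3/3181 * 1000 = 48.5068 C/km

48.5068


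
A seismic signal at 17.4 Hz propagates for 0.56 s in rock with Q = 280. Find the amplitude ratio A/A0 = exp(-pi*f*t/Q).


pi*f*t/Q = pi*17.4*0.56/280 = 0.109327
A/A0 = exp(-0.109327) = 0.896437

0.896437


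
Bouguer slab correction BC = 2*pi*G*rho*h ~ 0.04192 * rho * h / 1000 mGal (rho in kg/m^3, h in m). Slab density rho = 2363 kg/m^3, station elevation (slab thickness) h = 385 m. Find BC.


BC = 0.04192 * rho * h / 1000
= 0.04192 * 2363 * 385 / 1000
= 38.1369 mGal

38.1369


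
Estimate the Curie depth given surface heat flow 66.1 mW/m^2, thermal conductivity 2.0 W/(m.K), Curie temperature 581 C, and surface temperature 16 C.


T_Curie - T_surf = 581 - 16 = 565 C
Convert q to W/m^2: 66.1 mW/m^2 = 0.0661 W/m^2
d = 565 * 2.0 / 0.0661 = 17095.31 m

17095.31


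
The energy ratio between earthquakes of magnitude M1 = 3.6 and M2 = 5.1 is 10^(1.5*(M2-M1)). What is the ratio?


M2 - M1 = 5.1 - 3.6 = 1.5
1.5 * 1.5 = 2.25
ratio = 10^2.25 = 177.83

177.83


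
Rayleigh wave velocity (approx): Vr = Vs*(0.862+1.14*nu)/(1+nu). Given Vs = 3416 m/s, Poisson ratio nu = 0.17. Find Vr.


Numerator factor = 0.862 + 1.14*0.17 = 1.0558
Denominator = 1 + 0.17 = 1.17
Vr = 3416 * 1.0558 / 1.17 = 3082.58 m/s

3082.58


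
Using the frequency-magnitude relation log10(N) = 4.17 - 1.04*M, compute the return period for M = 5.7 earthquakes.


log10(N) = 4.17 - 1.04*5.7 = -1.758
N = 10^-1.758 = 0.017458
T = 1/N = 1/0.017458 = 57.2796 years

57.2796


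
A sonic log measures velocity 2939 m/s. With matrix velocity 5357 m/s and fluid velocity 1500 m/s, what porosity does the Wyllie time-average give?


1/V - 1/Vm = 1/2939 - 1/5357 = 0.00015358
1/Vf - 1/Vm = 1/1500 - 1/5357 = 0.00048
phi = 0.00015358 / 0.00048 = 0.32

0.32


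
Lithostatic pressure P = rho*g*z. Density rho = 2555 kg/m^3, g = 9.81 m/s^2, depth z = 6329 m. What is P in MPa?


P = rho * g * z / 1e6
= 2555 * 9.81 * 6329 / 1e6
= 158633536.95 / 1e6
= 158.6335 MPa

158.6335


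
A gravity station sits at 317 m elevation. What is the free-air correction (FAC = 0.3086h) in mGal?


FAC = 0.3086 * h
= 0.3086 * 317
= 97.8262 mGal

97.8262


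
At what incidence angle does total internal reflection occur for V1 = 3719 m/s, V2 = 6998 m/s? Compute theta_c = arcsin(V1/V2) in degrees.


V1/V2 = 3719/6998 = 0.531438
theta_c = arcsin(0.531438) = 32.1026 degrees

32.1026


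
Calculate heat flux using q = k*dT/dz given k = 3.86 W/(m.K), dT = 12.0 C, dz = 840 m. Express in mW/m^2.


q = k * dT / dz * 1000
= 3.86 * 12.0 / 840 * 1000
= 0.055143 * 1000
= 55.1429 mW/m^2

55.1429


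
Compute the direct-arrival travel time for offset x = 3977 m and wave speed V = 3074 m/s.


t = x / V
= 3977 / 3074
= 1.2938 s

1.2938


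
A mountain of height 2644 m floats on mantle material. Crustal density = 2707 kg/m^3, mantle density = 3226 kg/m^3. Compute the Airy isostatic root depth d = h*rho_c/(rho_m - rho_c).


rho_m - rho_c = 3226 - 2707 = 519
d = 2644 * 2707 / 519
= 7157308 / 519
= 13790.57 m

13790.57


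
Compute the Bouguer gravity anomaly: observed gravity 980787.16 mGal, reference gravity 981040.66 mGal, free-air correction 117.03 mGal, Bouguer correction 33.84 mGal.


BA = g_obs - g_ref + FAC - BC
= 980787.16 - 981040.66 + 117.03 - 33.84
= -170.31 mGal

-170.31


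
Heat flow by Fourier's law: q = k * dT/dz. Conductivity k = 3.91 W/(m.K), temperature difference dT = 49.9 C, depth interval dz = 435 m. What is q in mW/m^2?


q = k * dT / dz * 1000
= 3.91 * 49.9 / 435 * 1000
= 0.448526 * 1000
= 448.5264 mW/m^2

448.5264


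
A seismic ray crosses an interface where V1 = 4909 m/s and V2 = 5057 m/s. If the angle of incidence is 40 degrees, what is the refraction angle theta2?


sin(theta1) = sin(40 deg) = 0.642788
sin(theta2) = V2/V1 * sin(theta1) = 5057/4909 * 0.642788 = 0.662167
theta2 = arcsin(0.662167) = 41.4653 degrees

41.4653


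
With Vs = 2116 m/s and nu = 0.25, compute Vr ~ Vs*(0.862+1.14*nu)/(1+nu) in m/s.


Numerator factor = 0.862 + 1.14*0.25 = 1.147
Denominator = 1 + 0.25 = 1.25
Vr = 2116 * 1.147 / 1.25 = 1941.64 m/s

1941.64


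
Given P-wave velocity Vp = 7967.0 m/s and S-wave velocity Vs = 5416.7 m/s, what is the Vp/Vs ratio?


Vp/Vs = 7967.0 / 5416.7
= 1.4708

1.4708


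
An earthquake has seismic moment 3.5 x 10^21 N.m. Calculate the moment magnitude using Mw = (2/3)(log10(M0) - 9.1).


log10(M0) = log10(3.5 x 10^21) = 21.5441
Mw = 2/3 * (21.5441 - 9.1)
= 2/3 * 12.4441
= 8.3

8.3


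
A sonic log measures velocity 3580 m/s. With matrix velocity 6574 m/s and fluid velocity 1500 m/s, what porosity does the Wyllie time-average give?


1/V - 1/Vm = 1/3580 - 1/6574 = 0.00012722
1/Vf - 1/Vm = 1/1500 - 1/6574 = 0.00051455
phi = 0.00012722 / 0.00051455 = 0.2472

0.2472


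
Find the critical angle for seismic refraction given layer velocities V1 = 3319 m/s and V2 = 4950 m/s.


V1/V2 = 3319/4950 = 0.670505
theta_c = arcsin(0.670505) = 42.1061 degrees

42.1061


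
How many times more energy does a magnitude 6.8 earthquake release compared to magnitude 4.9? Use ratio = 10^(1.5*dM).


M2 - M1 = 6.8 - 4.9 = 1.9
1.5 * 1.9 = 2.85
ratio = 10^2.85 = 707.95

707.95


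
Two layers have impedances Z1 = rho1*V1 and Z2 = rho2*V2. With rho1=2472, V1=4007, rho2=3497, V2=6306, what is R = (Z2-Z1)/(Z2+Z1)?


Z1 = 2472 * 4007 = 9905304
Z2 = 3497 * 6306 = 22052082
R = (22052082 - 9905304) / (22052082 + 9905304) = 12146778 / 31957386 = 0.3801

0.3801


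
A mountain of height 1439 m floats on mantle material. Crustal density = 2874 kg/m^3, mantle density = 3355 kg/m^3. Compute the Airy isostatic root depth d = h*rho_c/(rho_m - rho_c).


rho_m - rho_c = 3355 - 2874 = 481
d = 1439 * 2874 / 481
= 4135686 / 481
= 8598.1 m

8598.1


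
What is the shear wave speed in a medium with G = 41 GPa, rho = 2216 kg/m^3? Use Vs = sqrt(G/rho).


Convert G to Pa: G = 41e9 Pa
Compute G/rho = 41e9 / 2216 = 18501805.0542
Vs = sqrt(18501805.0542) = 4301.37 m/s

4301.37


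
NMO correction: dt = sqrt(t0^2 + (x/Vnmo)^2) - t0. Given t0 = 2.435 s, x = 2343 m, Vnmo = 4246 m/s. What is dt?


x/Vnmo = 2343/4246 = 0.551813
(x/Vnmo)^2 = 0.304498
t0^2 = 5.929225
sqrt(5.929225 + 0.304498) = 2.496742
dt = 2.496742 - 2.435 = 0.061742

0.061742


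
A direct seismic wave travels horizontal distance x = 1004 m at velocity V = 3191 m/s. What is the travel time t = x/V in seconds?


t = x / V
= 1004 / 3191
= 0.3146 s

0.3146


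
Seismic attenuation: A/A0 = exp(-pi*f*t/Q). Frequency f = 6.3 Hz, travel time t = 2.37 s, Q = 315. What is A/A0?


pi*f*t/Q = pi*6.3*2.37/315 = 0.148911
A/A0 = exp(-0.148911) = 0.861645

0.861645


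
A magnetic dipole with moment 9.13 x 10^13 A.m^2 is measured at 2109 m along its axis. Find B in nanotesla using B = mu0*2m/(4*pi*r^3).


m = 9.13 x 10^13 = 91300000000000 A.m^2
2m = 182600000000000 A.m^2
r^3 = 2109^3 = 9380581029
B = (4pi*10^-7) * 182600000000000 / (4*pi * 9380581029) * 1e9
= 229461927.418198 / 117879857788.44 * 1e9
= 1946574.5185 nT

1946574.5185


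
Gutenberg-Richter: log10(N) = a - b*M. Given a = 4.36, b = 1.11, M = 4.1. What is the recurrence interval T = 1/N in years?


log10(N) = 4.36 - 1.11*4.1 = -0.191
N = 10^-0.191 = 0.644169
T = 1/N = 1/0.644169 = 1.5524 years

1.5524


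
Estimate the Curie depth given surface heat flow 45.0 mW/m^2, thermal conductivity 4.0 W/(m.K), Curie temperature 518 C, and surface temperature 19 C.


T_Curie - T_surf = 518 - 19 = 499 C
Convert q to W/m^2: 45.0 mW/m^2 = 0.045 W/m^2
d = 499 * 4.0 / 0.045 = 44355.56 m

44355.56


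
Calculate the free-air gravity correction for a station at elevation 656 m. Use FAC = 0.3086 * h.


FAC = 0.3086 * h
= 0.3086 * 656
= 202.4416 mGal

202.4416


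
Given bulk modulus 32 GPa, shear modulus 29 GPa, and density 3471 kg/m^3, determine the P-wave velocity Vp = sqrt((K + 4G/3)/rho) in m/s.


First compute the effective modulus:
K + 4G/3 = 32e9 + 4*29e9/3 = 70666666666.67 Pa
Then divide by density:
70666666666.67 / 3471 = 20359166.4266 Pa/(kg/m^3)
Take the square root:
Vp = sqrt(20359166.4266) = 4512.11 m/s

4512.11


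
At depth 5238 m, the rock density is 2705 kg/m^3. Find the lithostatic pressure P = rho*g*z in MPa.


P = rho * g * z / 1e6
= 2705 * 9.81 * 5238 / 1e6
= 138995829.9 / 1e6
= 138.9958 MPa

138.9958


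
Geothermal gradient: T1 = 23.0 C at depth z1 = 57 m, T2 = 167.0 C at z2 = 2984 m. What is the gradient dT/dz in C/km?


dT = 167.0 - 23.0 = 144.0 C
dz = 2984 - 57 = 2927 m
gradient = dT/dz * 1000 = 144.0/2927 * 1000 = 49.1971 C/km

49.1971


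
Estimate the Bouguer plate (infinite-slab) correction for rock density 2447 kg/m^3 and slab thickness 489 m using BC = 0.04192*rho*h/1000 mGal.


BC = 0.04192 * rho * h / 1000
= 0.04192 * 2447 * 489 / 1000
= 50.1608 mGal

50.1608


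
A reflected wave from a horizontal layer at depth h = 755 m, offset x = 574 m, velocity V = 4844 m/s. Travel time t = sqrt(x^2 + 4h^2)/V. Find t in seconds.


x^2 + 4h^2 = 574^2 + 4*755^2 = 329476 + 2280100 = 2609576
sqrt(2609576) = 1615.4182
t = 1615.4182 / 4844 = 0.3335 s

0.3335


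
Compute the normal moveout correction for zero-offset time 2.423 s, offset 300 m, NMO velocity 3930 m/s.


x/Vnmo = 300/3930 = 0.076336
(x/Vnmo)^2 = 0.005827
t0^2 = 5.870929
sqrt(5.870929 + 0.005827) = 2.424202
dt = 2.424202 - 2.423 = 0.001202

0.001202


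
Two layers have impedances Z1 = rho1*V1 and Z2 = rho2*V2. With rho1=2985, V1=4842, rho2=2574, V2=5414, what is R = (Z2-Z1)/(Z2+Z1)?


Z1 = 2985 * 4842 = 14453370
Z2 = 2574 * 5414 = 13935636
R = (13935636 - 14453370) / (13935636 + 14453370) = -517734 / 28389006 = -0.0182

-0.0182


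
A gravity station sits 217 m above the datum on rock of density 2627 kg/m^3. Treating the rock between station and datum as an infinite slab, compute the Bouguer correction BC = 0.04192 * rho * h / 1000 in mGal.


BC = 0.04192 * rho * h / 1000
= 0.04192 * 2627 * 217 / 1000
= 23.8969 mGal

23.8969


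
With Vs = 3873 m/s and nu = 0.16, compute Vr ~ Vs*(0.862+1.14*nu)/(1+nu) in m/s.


Numerator factor = 0.862 + 1.14*0.16 = 1.0444
Denominator = 1 + 0.16 = 1.16
Vr = 3873 * 1.0444 / 1.16 = 3487.04 m/s

3487.04


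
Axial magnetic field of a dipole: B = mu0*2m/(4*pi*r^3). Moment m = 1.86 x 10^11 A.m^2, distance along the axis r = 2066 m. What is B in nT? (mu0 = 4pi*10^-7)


m = 1.86 x 10^11 = 186000000000 A.m^2
2m = 372000000000 A.m^2
r^3 = 2066^3 = 8818423496
B = (4pi*10^-7) * 372000000000 / (4*pi * 8818423496) * 1e9
= 467468.986854 / 110815577885.11 * 1e9
= 4218.4411 nT

4218.4411


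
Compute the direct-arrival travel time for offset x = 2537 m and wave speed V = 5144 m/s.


t = x / V
= 2537 / 5144
= 0.4932 s

0.4932


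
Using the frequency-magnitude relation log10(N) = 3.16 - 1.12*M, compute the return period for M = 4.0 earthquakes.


log10(N) = 3.16 - 1.12*4.0 = -1.32
N = 10^-1.32 = 0.047863
T = 1/N = 1/0.047863 = 20.893 years

20.893


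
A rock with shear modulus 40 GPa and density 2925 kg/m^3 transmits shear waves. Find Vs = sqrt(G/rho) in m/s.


Convert G to Pa: G = 40e9 Pa
Compute G/rho = 40e9 / 2925 = 13675213.6752
Vs = sqrt(13675213.6752) = 3698.0 m/s

3698.0


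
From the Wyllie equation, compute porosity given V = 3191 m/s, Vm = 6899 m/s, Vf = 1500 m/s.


1/V - 1/Vm = 1/3191 - 1/6899 = 0.00016843
1/Vf - 1/Vm = 1/1500 - 1/6899 = 0.00052172
phi = 0.00016843 / 0.00052172 = 0.3228

0.3228


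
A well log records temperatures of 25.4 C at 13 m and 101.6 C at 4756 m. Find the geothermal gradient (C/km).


dT = 101.6 - 25.4 = 76.2 C
dz = 4756 - 13 = 4743 m
gradient = dT/dz * 1000 = 76.2/4743 * 1000 = 16.0658 C/km

16.0658


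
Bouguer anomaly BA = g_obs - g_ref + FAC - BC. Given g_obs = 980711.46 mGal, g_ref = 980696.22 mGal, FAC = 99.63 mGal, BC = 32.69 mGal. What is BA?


BA = g_obs - g_ref + FAC - BC
= 980711.46 - 980696.22 + 99.63 - 32.69
= 82.18 mGal

82.18


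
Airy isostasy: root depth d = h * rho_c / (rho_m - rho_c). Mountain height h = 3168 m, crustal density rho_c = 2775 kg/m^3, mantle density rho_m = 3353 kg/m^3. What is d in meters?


rho_m - rho_c = 3353 - 2775 = 578
d = 3168 * 2775 / 578
= 8791200 / 578
= 15209.69 m

15209.69


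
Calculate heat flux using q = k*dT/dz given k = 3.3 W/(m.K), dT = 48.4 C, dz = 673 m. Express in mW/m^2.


q = k * dT / dz * 1000
= 3.3 * 48.4 / 673 * 1000
= 0.237325 * 1000
= 237.3254 mW/m^2

237.3254


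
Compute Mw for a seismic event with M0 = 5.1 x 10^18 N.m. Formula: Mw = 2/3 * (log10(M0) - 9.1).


log10(M0) = log10(5.1 x 10^18) = 18.7076
Mw = 2/3 * (18.7076 - 9.1)
= 2/3 * 9.6076
= 6.41

6.41


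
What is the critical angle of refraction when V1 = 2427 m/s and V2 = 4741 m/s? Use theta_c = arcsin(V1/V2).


V1/V2 = 2427/4741 = 0.511917
theta_c = arcsin(0.511917) = 30.7916 degrees

30.7916


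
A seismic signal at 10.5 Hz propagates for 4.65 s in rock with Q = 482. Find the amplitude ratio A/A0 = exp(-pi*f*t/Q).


pi*f*t/Q = pi*10.5*4.65/482 = 0.318233
A/A0 = exp(-0.318233) = 0.727433

0.727433


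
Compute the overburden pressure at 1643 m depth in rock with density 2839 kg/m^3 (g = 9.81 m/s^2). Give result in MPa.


P = rho * g * z / 1e6
= 2839 * 9.81 * 1643 / 1e6
= 45758519.37 / 1e6
= 45.7585 MPa

45.7585


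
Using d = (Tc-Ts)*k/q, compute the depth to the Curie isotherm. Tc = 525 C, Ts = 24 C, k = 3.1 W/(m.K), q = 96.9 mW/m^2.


T_Curie - T_surf = 525 - 24 = 501 C
Convert q to W/m^2: 96.9 mW/m^2 = 0.0969 W/m^2
d = 501 * 3.1 / 0.0969 = 16027.86 m

16027.86


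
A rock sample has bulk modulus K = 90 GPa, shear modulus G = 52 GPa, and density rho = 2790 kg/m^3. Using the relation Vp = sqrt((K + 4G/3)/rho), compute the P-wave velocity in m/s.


First compute the effective modulus:
K + 4G/3 = 90e9 + 4*52e9/3 = 159333333333.33 Pa
Then divide by density:
159333333333.33 / 2790 = 57108721.6249 Pa/(kg/m^3)
Take the square root:
Vp = sqrt(57108721.6249) = 7557.03 m/s

7557.03


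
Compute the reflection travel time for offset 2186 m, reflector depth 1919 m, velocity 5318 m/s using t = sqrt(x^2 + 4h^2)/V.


x^2 + 4h^2 = 2186^2 + 4*1919^2 = 4778596 + 14730244 = 19508840
sqrt(19508840) = 4416.8813
t = 4416.8813 / 5318 = 0.8306 s

0.8306


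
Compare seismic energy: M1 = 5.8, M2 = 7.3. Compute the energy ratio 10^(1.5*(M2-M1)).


M2 - M1 = 7.3 - 5.8 = 1.5
1.5 * 1.5 = 2.25
ratio = 10^2.25 = 177.83

177.83


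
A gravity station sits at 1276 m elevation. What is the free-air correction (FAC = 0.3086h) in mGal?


FAC = 0.3086 * h
= 0.3086 * 1276
= 393.7736 mGal

393.7736


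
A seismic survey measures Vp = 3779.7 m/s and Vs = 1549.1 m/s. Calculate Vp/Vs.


Vp/Vs = 3779.7 / 1549.1
= 2.4399

2.4399


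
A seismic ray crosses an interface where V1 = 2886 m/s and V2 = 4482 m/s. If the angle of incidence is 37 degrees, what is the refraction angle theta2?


sin(theta1) = sin(37 deg) = 0.601815
sin(theta2) = V2/V1 * sin(theta1) = 4482/2886 * 0.601815 = 0.934627
theta2 = arcsin(0.934627) = 69.168 degrees

69.168


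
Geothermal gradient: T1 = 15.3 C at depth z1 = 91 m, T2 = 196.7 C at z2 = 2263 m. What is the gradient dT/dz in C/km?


dT = 196.7 - 15.3 = 181.4 C
dz = 2263 - 91 = 2172 m
gradient = dT/dz * 1000 = 181.4/2172 * 1000 = 83.5175 C/km

83.5175


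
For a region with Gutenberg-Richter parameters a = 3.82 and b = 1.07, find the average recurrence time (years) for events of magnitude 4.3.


log10(N) = 3.82 - 1.07*4.3 = -0.781
N = 10^-0.781 = 0.165577
T = 1/N = 1/0.165577 = 6.0395 years

6.0395


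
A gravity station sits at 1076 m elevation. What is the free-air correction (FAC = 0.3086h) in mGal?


FAC = 0.3086 * h
= 0.3086 * 1076
= 332.0536 mGal

332.0536


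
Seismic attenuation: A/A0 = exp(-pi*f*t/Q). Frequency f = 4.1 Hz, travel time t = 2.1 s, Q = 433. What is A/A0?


pi*f*t/Q = pi*4.1*2.1/433 = 0.062469
A/A0 = exp(-0.062469) = 0.939442

0.939442


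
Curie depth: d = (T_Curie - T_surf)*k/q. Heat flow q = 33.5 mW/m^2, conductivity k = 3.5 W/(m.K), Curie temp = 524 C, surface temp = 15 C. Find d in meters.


T_Curie - T_surf = 524 - 15 = 509 C
Convert q to W/m^2: 33.5 mW/m^2 = 0.0335 W/m^2
d = 509 * 3.5 / 0.0335 = 53179.1 m

53179.1


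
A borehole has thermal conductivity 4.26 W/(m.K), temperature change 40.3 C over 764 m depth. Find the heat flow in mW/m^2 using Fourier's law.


q = k * dT / dz * 1000
= 4.26 * 40.3 / 764 * 1000
= 0.224709 * 1000
= 224.7094 mW/m^2

224.7094


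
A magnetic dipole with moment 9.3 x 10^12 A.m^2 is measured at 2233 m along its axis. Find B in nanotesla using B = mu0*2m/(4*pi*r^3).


m = 9.3 x 10^12 = 9300000000000 A.m^2
2m = 18600000000000 A.m^2
r^3 = 2233^3 = 11134383337
B = (4pi*10^-7) * 18600000000000 / (4*pi * 11134383337) * 1e9
= 23373449.342708 / 139918787575.09 * 1e9
= 167050.1135 nT

167050.1135


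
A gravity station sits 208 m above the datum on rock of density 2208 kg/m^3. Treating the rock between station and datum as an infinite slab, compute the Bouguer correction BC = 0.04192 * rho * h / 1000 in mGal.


BC = 0.04192 * rho * h / 1000
= 0.04192 * 2208 * 208 / 1000
= 19.2523 mGal

19.2523


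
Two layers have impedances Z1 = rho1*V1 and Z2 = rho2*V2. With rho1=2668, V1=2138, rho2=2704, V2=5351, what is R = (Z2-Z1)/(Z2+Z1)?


Z1 = 2668 * 2138 = 5704184
Z2 = 2704 * 5351 = 14469104
R = (14469104 - 5704184) / (14469104 + 5704184) = 8764920 / 20173288 = 0.4345

0.4345


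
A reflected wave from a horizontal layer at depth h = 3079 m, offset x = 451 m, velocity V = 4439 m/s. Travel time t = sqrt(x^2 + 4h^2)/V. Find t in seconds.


x^2 + 4h^2 = 451^2 + 4*3079^2 = 203401 + 37920964 = 38124365
sqrt(38124365) = 6174.4931
t = 6174.4931 / 4439 = 1.391 s

1.391


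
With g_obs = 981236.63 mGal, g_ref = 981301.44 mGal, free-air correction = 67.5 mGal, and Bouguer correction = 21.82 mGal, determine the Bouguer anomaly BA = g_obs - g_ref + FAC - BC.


BA = g_obs - g_ref + FAC - BC
= 981236.63 - 981301.44 + 67.5 - 21.82
= -19.13 mGal

-19.13


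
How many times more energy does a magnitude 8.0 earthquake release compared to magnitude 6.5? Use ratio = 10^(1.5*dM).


M2 - M1 = 8.0 - 6.5 = 1.5
1.5 * 1.5 = 2.25
ratio = 10^2.25 = 177.83

177.83


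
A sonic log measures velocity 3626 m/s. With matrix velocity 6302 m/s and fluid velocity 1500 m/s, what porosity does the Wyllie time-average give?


1/V - 1/Vm = 1/3626 - 1/6302 = 0.00011711
1/Vf - 1/Vm = 1/1500 - 1/6302 = 0.00050799
phi = 0.00011711 / 0.00050799 = 0.2305

0.2305


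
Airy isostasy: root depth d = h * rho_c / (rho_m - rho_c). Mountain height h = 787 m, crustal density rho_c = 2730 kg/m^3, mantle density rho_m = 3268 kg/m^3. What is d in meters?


rho_m - rho_c = 3268 - 2730 = 538
d = 787 * 2730 / 538
= 2148510 / 538
= 3993.51 m

3993.51


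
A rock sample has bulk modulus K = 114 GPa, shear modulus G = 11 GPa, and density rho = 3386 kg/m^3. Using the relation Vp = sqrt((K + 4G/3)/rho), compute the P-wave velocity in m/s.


First compute the effective modulus:
K + 4G/3 = 114e9 + 4*11e9/3 = 128666666666.67 Pa
Then divide by density:
128666666666.67 / 3386 = 37999606.2217 Pa/(kg/m^3)
Take the square root:
Vp = sqrt(37999606.2217) = 6164.38 m/s

6164.38


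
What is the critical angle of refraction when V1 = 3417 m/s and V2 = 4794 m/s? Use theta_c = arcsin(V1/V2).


V1/V2 = 3417/4794 = 0.712766
theta_c = arcsin(0.712766) = 45.4604 degrees

45.4604


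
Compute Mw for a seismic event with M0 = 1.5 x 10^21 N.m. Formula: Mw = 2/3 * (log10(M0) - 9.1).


log10(M0) = log10(1.5 x 10^21) = 21.1761
Mw = 2/3 * (21.1761 - 9.1)
= 2/3 * 12.0761
= 8.05

8.05


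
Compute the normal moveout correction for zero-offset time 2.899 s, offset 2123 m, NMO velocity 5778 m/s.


x/Vnmo = 2123/5778 = 0.367428
(x/Vnmo)^2 = 0.135003
t0^2 = 8.404201
sqrt(8.404201 + 0.135003) = 2.922192
dt = 2.922192 - 2.899 = 0.023192

0.023192


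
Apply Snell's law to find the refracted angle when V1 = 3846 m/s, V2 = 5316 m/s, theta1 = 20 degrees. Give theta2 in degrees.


sin(theta1) = sin(20 deg) = 0.34202
sin(theta2) = V2/V1 * sin(theta1) = 5316/3846 * 0.34202 = 0.472745
theta2 = arcsin(0.472745) = 28.2127 degrees

28.2127


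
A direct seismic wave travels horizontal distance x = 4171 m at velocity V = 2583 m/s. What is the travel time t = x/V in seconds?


t = x / V
= 4171 / 2583
= 1.6148 s

1.6148


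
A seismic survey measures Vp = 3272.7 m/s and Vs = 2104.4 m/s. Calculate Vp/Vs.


Vp/Vs = 3272.7 / 2104.4
= 1.5552

1.5552


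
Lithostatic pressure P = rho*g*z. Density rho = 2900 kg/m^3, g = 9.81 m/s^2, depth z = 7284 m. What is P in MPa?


P = rho * g * z / 1e6
= 2900 * 9.81 * 7284 / 1e6
= 207222516.0 / 1e6
= 207.2225 MPa

207.2225


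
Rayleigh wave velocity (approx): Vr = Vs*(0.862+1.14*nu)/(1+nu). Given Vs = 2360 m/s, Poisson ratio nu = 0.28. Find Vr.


Numerator factor = 0.862 + 1.14*0.28 = 1.1812
Denominator = 1 + 0.28 = 1.28
Vr = 2360 * 1.1812 / 1.28 = 2177.84 m/s

2177.84


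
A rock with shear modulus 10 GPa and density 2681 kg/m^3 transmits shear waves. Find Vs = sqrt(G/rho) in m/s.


Convert G to Pa: G = 10e9 Pa
Compute G/rho = 10e9 / 2681 = 3729951.5106
Vs = sqrt(3729951.5106) = 1931.31 m/s

1931.31


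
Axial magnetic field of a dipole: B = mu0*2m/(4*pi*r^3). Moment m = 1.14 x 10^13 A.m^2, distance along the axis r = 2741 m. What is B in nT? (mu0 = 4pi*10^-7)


m = 1.14 x 10^13 = 11400000000000 A.m^2
2m = 22800000000000 A.m^2
r^3 = 2741^3 = 20593355021
B = (4pi*10^-7) * 22800000000000 / (4*pi * 20593355021) * 1e9
= 28651325.000739 / 258783731386.96 * 1e9
= 110715.3253 nT

110715.3253


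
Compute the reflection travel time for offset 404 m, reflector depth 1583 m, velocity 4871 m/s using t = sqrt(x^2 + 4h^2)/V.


x^2 + 4h^2 = 404^2 + 4*1583^2 = 163216 + 10023556 = 10186772
sqrt(10186772) = 3191.6723
t = 3191.6723 / 4871 = 0.6552 s

0.6552


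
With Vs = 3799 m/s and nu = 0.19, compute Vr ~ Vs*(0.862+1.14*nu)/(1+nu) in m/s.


Numerator factor = 0.862 + 1.14*0.19 = 1.0786
Denominator = 1 + 0.19 = 1.19
Vr = 3799 * 1.0786 / 1.19 = 3443.36 m/s

3443.36


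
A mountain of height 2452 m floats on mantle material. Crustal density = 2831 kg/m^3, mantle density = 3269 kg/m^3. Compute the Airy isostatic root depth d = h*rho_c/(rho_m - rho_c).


rho_m - rho_c = 3269 - 2831 = 438
d = 2452 * 2831 / 438
= 6941612 / 438
= 15848.43 m

15848.43


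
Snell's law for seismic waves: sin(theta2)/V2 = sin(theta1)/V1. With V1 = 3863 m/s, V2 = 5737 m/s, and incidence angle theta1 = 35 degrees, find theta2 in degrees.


sin(theta1) = sin(35 deg) = 0.573576
sin(theta2) = V2/V1 * sin(theta1) = 5737/3863 * 0.573576 = 0.851827
theta2 = arcsin(0.851827) = 58.411 degrees

58.411


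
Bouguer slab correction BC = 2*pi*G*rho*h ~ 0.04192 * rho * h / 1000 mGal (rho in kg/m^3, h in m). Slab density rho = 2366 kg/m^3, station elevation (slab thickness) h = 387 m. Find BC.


BC = 0.04192 * rho * h / 1000
= 0.04192 * 2366 * 387 / 1000
= 38.3837 mGal

38.3837


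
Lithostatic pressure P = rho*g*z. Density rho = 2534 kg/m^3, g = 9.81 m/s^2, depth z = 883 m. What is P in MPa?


P = rho * g * z / 1e6
= 2534 * 9.81 * 883 / 1e6
= 21950090.82 / 1e6
= 21.9501 MPa

21.9501


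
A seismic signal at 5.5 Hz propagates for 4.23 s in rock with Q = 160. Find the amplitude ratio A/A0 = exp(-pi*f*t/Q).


pi*f*t/Q = pi*5.5*4.23/160 = 0.456807
A/A0 = exp(-0.456807) = 0.633302

0.633302


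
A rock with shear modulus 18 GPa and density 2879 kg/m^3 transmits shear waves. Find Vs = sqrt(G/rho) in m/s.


Convert G to Pa: G = 18e9 Pa
Compute G/rho = 18e9 / 2879 = 6252170.8927
Vs = sqrt(6252170.8927) = 2500.43 m/s

2500.43


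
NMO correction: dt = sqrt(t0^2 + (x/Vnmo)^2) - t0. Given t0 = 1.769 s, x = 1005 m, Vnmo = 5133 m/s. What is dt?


x/Vnmo = 1005/5133 = 0.195792
(x/Vnmo)^2 = 0.038334
t0^2 = 3.129361
sqrt(3.129361 + 0.038334) = 1.779802
dt = 1.779802 - 1.769 = 0.010802

0.010802


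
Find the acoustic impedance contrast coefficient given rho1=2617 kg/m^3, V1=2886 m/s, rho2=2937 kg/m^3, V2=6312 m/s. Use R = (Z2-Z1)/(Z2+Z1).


Z1 = 2617 * 2886 = 7552662
Z2 = 2937 * 6312 = 18538344
R = (18538344 - 7552662) / (18538344 + 7552662) = 10985682 / 26091006 = 0.4211

0.4211


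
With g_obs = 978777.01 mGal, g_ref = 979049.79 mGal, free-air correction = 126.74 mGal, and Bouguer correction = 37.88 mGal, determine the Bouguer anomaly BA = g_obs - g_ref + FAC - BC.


BA = g_obs - g_ref + FAC - BC
= 978777.01 - 979049.79 + 126.74 - 37.88
= -183.92 mGal

-183.92


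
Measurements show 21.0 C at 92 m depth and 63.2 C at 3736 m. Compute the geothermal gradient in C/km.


dT = 63.2 - 21.0 = 42.2 C
dz = 3736 - 92 = 3644 m
gradient = dT/dz * 1000 = 42.2/3644 * 1000 = 11.5807 C/km

11.5807


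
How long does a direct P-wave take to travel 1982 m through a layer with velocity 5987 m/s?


t = x / V
= 1982 / 5987
= 0.3311 s

0.3311


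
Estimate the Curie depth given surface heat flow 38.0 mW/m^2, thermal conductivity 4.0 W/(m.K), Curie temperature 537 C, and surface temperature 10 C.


T_Curie - T_surf = 537 - 10 = 527 C
Convert q to W/m^2: 38.0 mW/m^2 = 0.038 W/m^2
d = 527 * 4.0 / 0.038 = 55473.68 m

55473.68


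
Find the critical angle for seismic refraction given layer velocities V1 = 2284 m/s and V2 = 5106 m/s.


V1/V2 = 2284/5106 = 0.447317
theta_c = arcsin(0.447317) = 26.5717 degrees

26.5717


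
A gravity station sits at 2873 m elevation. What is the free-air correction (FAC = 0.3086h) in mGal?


FAC = 0.3086 * h
= 0.3086 * 2873
= 886.6078 mGal

886.6078


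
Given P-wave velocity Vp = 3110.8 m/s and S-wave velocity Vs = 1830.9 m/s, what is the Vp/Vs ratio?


Vp/Vs = 3110.8 / 1830.9
= 1.6991

1.6991


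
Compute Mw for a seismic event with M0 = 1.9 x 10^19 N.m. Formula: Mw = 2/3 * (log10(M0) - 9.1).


log10(M0) = log10(1.9 x 10^19) = 19.2788
Mw = 2/3 * (19.2788 - 9.1)
= 2/3 * 10.1788
= 6.79

6.79


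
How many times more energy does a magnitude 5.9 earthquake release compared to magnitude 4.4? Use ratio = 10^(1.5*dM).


M2 - M1 = 5.9 - 4.4 = 1.5
1.5 * 1.5 = 2.25
ratio = 10^2.25 = 177.83

177.83


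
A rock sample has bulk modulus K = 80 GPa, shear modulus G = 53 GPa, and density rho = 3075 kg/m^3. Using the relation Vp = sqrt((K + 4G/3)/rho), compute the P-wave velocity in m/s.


First compute the effective modulus:
K + 4G/3 = 80e9 + 4*53e9/3 = 150666666666.67 Pa
Then divide by density:
150666666666.67 / 3075 = 48997289.9729 Pa/(kg/m^3)
Take the square root:
Vp = sqrt(48997289.9729) = 6999.81 m/s

6999.81


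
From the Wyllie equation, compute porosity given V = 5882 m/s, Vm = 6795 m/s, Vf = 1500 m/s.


1/V - 1/Vm = 1/5882 - 1/6795 = 2.284e-05
1/Vf - 1/Vm = 1/1500 - 1/6795 = 0.0005195
phi = 2.284e-05 / 0.0005195 = 0.044

0.044


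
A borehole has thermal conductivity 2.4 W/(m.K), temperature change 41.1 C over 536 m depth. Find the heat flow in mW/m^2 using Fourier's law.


q = k * dT / dz * 1000
= 2.4 * 41.1 / 536 * 1000
= 0.18403 * 1000
= 184.0299 mW/m^2

184.0299


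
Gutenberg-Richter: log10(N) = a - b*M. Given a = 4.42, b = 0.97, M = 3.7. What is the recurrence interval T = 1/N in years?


log10(N) = 4.42 - 0.97*3.7 = 0.831
N = 10^0.831 = 6.776415
T = 1/N = 1/6.776415 = 0.1476 years

0.1476


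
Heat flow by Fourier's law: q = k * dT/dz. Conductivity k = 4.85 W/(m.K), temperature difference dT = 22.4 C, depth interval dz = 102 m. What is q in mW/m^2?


q = k * dT / dz * 1000
= 4.85 * 22.4 / 102 * 1000
= 1.065098 * 1000
= 1065.098 mW/m^2

1065.098


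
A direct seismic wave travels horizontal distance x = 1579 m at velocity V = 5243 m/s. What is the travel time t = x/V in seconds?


t = x / V
= 1579 / 5243
= 0.3012 s

0.3012


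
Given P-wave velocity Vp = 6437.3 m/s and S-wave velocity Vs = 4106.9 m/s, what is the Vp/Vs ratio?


Vp/Vs = 6437.3 / 4106.9
= 1.5674

1.5674


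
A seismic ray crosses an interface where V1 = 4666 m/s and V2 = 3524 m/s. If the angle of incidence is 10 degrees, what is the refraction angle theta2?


sin(theta1) = sin(10 deg) = 0.173648
sin(theta2) = V2/V1 * sin(theta1) = 3524/4666 * 0.173648 = 0.131148
theta2 = arcsin(0.131148) = 7.5359 degrees

7.5359


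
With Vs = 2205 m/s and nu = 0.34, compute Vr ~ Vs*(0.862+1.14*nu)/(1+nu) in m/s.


Numerator factor = 0.862 + 1.14*0.34 = 1.2496
Denominator = 1 + 0.34 = 1.34
Vr = 2205 * 1.2496 / 1.34 = 2056.24 m/s

2056.24


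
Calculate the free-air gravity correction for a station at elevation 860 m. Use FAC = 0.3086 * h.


FAC = 0.3086 * h
= 0.3086 * 860
= 265.396 mGal

265.396


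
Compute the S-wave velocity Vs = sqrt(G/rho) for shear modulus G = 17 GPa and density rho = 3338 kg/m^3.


Convert G to Pa: G = 17e9 Pa
Compute G/rho = 17e9 / 3338 = 5092869.982
Vs = sqrt(5092869.982) = 2256.74 m/s

2256.74


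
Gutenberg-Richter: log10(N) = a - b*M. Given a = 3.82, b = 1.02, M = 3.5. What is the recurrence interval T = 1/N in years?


log10(N) = 3.82 - 1.02*3.5 = 0.25
N = 10^0.25 = 1.778279
T = 1/N = 1/1.778279 = 0.5623 years

0.5623


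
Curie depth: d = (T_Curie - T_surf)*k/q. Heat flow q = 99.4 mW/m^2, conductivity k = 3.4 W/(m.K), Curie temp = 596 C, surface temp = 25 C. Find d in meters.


T_Curie - T_surf = 596 - 25 = 571 C
Convert q to W/m^2: 99.4 mW/m^2 = 0.0994 W/m^2
d = 571 * 3.4 / 0.0994 = 19531.19 m

19531.19


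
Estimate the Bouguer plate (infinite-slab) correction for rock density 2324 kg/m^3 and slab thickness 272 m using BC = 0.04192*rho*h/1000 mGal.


BC = 0.04192 * rho * h / 1000
= 0.04192 * 2324 * 272 / 1000
= 26.4988 mGal

26.4988


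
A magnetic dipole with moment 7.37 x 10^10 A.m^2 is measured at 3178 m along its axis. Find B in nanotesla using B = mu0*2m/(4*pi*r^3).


m = 7.37 x 10^10 = 73700000000 A.m^2
2m = 147400000000 A.m^2
r^3 = 3178^3 = 32096795752
B = (4pi*10^-7) * 147400000000 / (4*pi * 32096795752) * 1e9
= 185228.302856 / 403340230953.02 * 1e9
= 459.2359 nT

459.2359


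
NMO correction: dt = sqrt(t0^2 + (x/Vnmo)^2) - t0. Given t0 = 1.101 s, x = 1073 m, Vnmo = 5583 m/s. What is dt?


x/Vnmo = 1073/5583 = 0.192191
(x/Vnmo)^2 = 0.036937
t0^2 = 1.212201
sqrt(1.212201 + 0.036937) = 1.117649
dt = 1.117649 - 1.101 = 0.016649

0.016649


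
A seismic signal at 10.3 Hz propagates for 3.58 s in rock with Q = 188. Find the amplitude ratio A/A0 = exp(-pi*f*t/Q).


pi*f*t/Q = pi*10.3*3.58/188 = 0.616187
A/A0 = exp(-0.616187) = 0.54

0.54


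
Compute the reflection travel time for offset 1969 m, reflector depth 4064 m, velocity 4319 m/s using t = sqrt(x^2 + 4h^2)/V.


x^2 + 4h^2 = 1969^2 + 4*4064^2 = 3876961 + 66064384 = 69941345
sqrt(69941345) = 8363.0942
t = 8363.0942 / 4319 = 1.9363 s

1.9363


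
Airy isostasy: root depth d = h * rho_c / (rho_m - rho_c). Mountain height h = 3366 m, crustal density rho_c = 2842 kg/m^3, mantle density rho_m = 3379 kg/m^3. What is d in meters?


rho_m - rho_c = 3379 - 2842 = 537
d = 3366 * 2842 / 537
= 9566172 / 537
= 17814.1 m

17814.1


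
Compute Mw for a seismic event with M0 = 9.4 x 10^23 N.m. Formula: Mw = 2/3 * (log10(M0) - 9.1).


log10(M0) = log10(9.4 x 10^23) = 23.9731
Mw = 2/3 * (23.9731 - 9.1)
= 2/3 * 14.8731
= 9.92

9.92


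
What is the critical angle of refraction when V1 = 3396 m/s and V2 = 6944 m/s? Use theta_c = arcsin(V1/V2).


V1/V2 = 3396/6944 = 0.489055
theta_c = arcsin(0.489055) = 29.2785 degrees

29.2785


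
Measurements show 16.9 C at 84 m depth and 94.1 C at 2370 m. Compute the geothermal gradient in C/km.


dT = 94.1 - 16.9 = 77.2 C
dz = 2370 - 84 = 2286 m
gradient = dT/dz * 1000 = 77.2/2286 * 1000 = 33.7708 C/km

33.7708


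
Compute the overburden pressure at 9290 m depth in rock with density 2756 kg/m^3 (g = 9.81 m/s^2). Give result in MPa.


P = rho * g * z / 1e6
= 2756 * 9.81 * 9290 / 1e6
= 251167784.4 / 1e6
= 251.1678 MPa

251.1678


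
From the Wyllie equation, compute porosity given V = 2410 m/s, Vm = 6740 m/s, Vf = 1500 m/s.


1/V - 1/Vm = 1/2410 - 1/6740 = 0.00026657
1/Vf - 1/Vm = 1/1500 - 1/6740 = 0.0005183
phi = 0.00026657 / 0.0005183 = 0.5143

0.5143


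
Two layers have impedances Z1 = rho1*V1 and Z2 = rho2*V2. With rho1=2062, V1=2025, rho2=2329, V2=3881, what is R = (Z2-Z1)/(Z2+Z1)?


Z1 = 2062 * 2025 = 4175550
Z2 = 2329 * 3881 = 9038849
R = (9038849 - 4175550) / (9038849 + 4175550) = 4863299 / 13214399 = 0.368

0.368


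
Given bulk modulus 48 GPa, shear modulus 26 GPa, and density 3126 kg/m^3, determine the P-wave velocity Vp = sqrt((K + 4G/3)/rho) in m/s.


First compute the effective modulus:
K + 4G/3 = 48e9 + 4*26e9/3 = 82666666666.67 Pa
Then divide by density:
82666666666.67 / 3126 = 26444870.9746 Pa/(kg/m^3)
Take the square root:
Vp = sqrt(26444870.9746) = 5142.46 m/s

5142.46


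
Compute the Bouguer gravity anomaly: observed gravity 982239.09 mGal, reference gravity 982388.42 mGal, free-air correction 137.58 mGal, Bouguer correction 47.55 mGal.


BA = g_obs - g_ref + FAC - BC
= 982239.09 - 982388.42 + 137.58 - 47.55
= -59.3 mGal

-59.3


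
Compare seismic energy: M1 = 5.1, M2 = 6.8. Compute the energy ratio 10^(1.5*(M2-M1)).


M2 - M1 = 6.8 - 5.1 = 1.7
1.5 * 1.7 = 2.55
ratio = 10^2.55 = 354.81

354.81


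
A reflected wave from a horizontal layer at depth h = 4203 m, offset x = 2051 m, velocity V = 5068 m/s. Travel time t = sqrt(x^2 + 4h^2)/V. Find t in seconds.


x^2 + 4h^2 = 2051^2 + 4*4203^2 = 4206601 + 70660836 = 74867437
sqrt(74867437) = 8652.5971
t = 8652.5971 / 5068 = 1.7073 s

1.7073


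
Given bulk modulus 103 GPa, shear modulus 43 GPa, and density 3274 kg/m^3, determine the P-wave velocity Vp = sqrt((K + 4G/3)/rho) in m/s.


First compute the effective modulus:
K + 4G/3 = 103e9 + 4*43e9/3 = 160333333333.33 Pa
Then divide by density:
160333333333.33 / 3274 = 48971696.1922 Pa/(kg/m^3)
Take the square root:
Vp = sqrt(48971696.1922) = 6997.98 m/s

6997.98


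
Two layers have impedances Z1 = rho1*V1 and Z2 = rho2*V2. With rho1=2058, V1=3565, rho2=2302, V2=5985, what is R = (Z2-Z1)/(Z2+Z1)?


Z1 = 2058 * 3565 = 7336770
Z2 = 2302 * 5985 = 13777470
R = (13777470 - 7336770) / (13777470 + 7336770) = 6440700 / 21114240 = 0.305

0.305


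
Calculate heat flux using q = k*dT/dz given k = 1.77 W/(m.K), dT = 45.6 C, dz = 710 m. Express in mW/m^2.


q = k * dT / dz * 1000
= 1.77 * 45.6 / 710 * 1000
= 0.113679 * 1000
= 113.6789 mW/m^2

113.6789


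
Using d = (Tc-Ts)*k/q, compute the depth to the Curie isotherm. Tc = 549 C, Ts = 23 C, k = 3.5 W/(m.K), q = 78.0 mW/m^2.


T_Curie - T_surf = 549 - 23 = 526 C
Convert q to W/m^2: 78.0 mW/m^2 = 0.078 W/m^2
d = 526 * 3.5 / 0.078 = 23602.56 m

23602.56


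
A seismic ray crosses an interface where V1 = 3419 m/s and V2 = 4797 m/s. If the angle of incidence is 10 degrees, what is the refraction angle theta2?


sin(theta1) = sin(10 deg) = 0.173648
sin(theta2) = V2/V1 * sin(theta1) = 4797/3419 * 0.173648 = 0.243636
theta2 = arcsin(0.243636) = 14.1012 degrees

14.1012


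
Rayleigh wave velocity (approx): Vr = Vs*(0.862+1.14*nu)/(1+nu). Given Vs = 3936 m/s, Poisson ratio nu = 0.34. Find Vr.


Numerator factor = 0.862 + 1.14*0.34 = 1.2496
Denominator = 1 + 0.34 = 1.34
Vr = 3936 * 1.2496 / 1.34 = 3670.47 m/s

3670.47


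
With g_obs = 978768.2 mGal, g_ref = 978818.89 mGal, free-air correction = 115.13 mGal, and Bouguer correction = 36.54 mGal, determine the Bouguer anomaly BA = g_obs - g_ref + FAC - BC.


BA = g_obs - g_ref + FAC - BC
= 978768.2 - 978818.89 + 115.13 - 36.54
= 27.9 mGal

27.9


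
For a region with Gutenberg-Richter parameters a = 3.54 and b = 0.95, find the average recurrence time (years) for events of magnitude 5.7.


log10(N) = 3.54 - 0.95*5.7 = -1.875
N = 10^-1.875 = 0.013335
T = 1/N = 1/0.013335 = 74.9894 years

74.9894


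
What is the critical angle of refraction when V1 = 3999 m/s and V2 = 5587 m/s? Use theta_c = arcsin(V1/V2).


V1/V2 = 3999/5587 = 0.715769
theta_c = arcsin(0.715769) = 45.7062 degrees

45.7062


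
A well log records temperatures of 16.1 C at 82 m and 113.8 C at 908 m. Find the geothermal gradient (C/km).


dT = 113.8 - 16.1 = 97.7 C
dz = 908 - 82 = 826 m
gradient = dT/dz * 1000 = 97.7/826 * 1000 = 118.2809 C/km

118.2809


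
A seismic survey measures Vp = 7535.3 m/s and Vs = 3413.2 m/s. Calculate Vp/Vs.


Vp/Vs = 7535.3 / 3413.2
= 2.2077

2.2077


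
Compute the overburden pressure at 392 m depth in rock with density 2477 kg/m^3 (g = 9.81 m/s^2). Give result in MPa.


P = rho * g * z / 1e6
= 2477 * 9.81 * 392 / 1e6
= 9525353.04 / 1e6
= 9.5254 MPa

9.5254


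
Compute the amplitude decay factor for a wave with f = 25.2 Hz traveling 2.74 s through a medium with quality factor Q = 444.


pi*f*t/Q = pi*25.2*2.74/444 = 0.48856
A/A0 = exp(-0.48856) = 0.613509

0.613509


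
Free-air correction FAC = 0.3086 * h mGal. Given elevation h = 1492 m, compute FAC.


FAC = 0.3086 * h
= 0.3086 * 1492
= 460.4312 mGal

460.4312


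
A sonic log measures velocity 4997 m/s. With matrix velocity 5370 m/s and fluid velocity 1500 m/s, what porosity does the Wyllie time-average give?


1/V - 1/Vm = 1/4997 - 1/5370 = 1.39e-05
1/Vf - 1/Vm = 1/1500 - 1/5370 = 0.00048045
phi = 1.39e-05 / 0.00048045 = 0.0289

0.0289


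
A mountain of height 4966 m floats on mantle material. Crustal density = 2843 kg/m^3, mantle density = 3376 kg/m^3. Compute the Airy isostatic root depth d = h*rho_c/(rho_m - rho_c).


rho_m - rho_c = 3376 - 2843 = 533
d = 4966 * 2843 / 533
= 14118338 / 533
= 26488.44 m

26488.44


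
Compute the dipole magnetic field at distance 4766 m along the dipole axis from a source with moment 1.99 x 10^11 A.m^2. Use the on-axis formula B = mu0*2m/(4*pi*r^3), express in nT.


m = 1.99 x 10^11 = 199000000000 A.m^2
2m = 398000000000 A.m^2
r^3 = 4766^3 = 108258527096
B = (4pi*10^-7) * 398000000000 / (4*pi * 108258527096) * 1e9
= 500141.550451 / 1360416773652.98 * 1e9
= 367.6385 nT

367.6385


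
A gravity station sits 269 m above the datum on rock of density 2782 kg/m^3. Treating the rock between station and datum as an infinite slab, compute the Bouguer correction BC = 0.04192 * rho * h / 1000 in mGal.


BC = 0.04192 * rho * h / 1000
= 0.04192 * 2782 * 269 / 1000
= 31.3712 mGal

31.3712


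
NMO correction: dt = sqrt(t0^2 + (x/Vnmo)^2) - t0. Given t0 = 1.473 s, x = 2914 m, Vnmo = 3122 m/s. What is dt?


x/Vnmo = 2914/3122 = 0.933376
(x/Vnmo)^2 = 0.871191
t0^2 = 2.169729
sqrt(2.169729 + 0.871191) = 1.743823
dt = 1.743823 - 1.473 = 0.270823

0.270823


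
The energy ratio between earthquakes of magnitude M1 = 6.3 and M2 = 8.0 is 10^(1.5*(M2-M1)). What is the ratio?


M2 - M1 = 8.0 - 6.3 = 1.7
1.5 * 1.7 = 2.55
ratio = 10^2.55 = 354.81

354.81
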